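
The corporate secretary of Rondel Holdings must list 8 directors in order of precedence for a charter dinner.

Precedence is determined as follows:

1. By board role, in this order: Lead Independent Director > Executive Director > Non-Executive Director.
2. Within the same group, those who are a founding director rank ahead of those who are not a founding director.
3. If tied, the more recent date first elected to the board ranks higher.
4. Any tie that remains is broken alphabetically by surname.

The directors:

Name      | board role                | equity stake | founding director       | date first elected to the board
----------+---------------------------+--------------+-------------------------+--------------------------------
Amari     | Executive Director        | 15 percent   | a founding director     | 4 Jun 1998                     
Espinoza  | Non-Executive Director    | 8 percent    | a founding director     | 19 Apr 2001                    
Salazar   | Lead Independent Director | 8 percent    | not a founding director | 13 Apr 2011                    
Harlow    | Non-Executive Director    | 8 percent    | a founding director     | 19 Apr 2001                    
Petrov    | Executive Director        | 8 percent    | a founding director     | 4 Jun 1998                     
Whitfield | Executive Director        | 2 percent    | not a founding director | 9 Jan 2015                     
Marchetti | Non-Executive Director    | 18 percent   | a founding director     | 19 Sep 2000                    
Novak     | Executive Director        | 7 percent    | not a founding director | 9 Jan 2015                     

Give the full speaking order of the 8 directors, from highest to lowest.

By board role: Salazar (Lead Independent Director); then Amari, Petrov, Novak and Whitfield (Executive Director); then Espinoza, Harlow and Marchetti (Non-Executive Director).
Among Amari, Petrov, Novak and Whitfield, a founding director before not a founding director: Amari and Petrov (a founding director) before Novak and Whitfield (not a founding director).
Amari and Petrov both have date first elected to the board 4 Jun 1998, so the next rule applies.
Among Amari and Petrov, alphabetically by surname: Amari before Petrov.
Novak and Whitfield both have date first elected to the board 9 Jan 2015, so the next rule applies.
Among Novak and Whitfield, alphabetically by surname: Novak before Whitfield.
Espinoza, Harlow and Marchetti are each a founding director, so the next rule applies.
Among Espinoza, Harlow and Marchetti, by date first elected to the board (later first): Espinoza and Harlow (19 Apr 2001) before Marchetti (19 Sep 2000).
Among Espinoza and Harlow, alphabetically by surname: Espinoza before Harlow.
Full order: Salazar, Amari, Petrov, Novak, Whitfield, Espinoza, Harlow, Marchetti.

Salazar, Amari, Petrov, Novak, Whitfield, Espinoza, Harlow, Marchetti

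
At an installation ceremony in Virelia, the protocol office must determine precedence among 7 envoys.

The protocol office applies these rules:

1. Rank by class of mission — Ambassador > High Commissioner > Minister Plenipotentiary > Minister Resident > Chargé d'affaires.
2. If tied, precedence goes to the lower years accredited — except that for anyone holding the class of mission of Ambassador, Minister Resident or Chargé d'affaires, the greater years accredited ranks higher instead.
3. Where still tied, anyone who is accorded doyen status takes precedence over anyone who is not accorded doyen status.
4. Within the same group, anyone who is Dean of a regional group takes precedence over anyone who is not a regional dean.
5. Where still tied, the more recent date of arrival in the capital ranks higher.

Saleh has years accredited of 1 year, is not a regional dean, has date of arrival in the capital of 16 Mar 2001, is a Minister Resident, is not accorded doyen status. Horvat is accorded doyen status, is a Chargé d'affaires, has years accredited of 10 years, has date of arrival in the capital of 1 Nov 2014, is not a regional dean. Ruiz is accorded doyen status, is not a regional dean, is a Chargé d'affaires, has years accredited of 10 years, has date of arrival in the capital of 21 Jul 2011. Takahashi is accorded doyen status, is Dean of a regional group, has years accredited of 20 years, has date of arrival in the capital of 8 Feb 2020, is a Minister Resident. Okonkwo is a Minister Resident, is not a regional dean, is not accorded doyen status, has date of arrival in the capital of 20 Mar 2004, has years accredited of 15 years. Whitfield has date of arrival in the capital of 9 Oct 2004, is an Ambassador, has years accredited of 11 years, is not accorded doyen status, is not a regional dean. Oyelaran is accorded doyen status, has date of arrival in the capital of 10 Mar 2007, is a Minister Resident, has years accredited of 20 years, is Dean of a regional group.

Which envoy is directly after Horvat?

Ruiz

By class of mission: Whitfield (Ambassador); then Takahashi, Oyelaran, Okonkwo and Saleh (Minister Resident); then Horvat and Ruiz (Chargé d'affaires).
Among Takahashi, Oyelaran, Okonkwo and Saleh, by years accredited (higher first) (reversed rule for this group): Takahashi and Oyelaran (20 years) before Okonkwo (15 years) before Saleh (1 year).
Takahashi and Oyelaran are each accorded doyen status, so the next rule applies.
Takahashi and Oyelaran are each Dean of a regional group, so the next rule applies.
Among Takahashi and Oyelaran, by date of arrival in the capital (later first): Takahashi (8 Feb 2020) before Oyelaran (10 Mar 2007).
Horvat and Ruiz both have years accredited 10 years, so the next rule applies.
Horvat and Ruiz are each accorded doyen status, so the next rule applies.
Horvat and Ruiz are each not a regional dean, so the next rule applies.
Among Horvat and Ruiz, by date of arrival in the capital (later first): Horvat (1 Nov 2014) before Ruiz (21 Jul 2011).
Order: Whitfield, Takahashi, Oyelaran, Okonkwo, Saleh, Horvat, Ruiz.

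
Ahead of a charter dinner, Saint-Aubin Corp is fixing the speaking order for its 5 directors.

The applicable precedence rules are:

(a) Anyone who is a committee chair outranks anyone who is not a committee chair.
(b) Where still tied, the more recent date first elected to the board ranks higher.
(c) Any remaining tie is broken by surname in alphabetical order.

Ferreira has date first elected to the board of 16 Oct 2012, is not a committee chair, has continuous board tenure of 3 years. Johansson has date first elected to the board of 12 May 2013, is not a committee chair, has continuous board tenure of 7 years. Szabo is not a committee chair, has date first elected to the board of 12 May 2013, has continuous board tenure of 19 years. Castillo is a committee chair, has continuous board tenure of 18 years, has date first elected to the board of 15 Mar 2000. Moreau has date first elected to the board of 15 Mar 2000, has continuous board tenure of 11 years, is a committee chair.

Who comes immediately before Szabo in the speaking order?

Johansson

By the first rule: Castillo and Moreau (both a committee chair); then Johansson, Szabo and Ferreira (each not a committee chair).
Castillo and Moreau both have date first elected to the board 15 Mar 2000, so the next rule applies.
Among Castillo and Moreau, alphabetically by surname: Castillo before Moreau.
Among Johansson, Szabo and Ferreira, by date first elected to the board (later first): Johansson and Szabo (12 May 2013) before Ferreira (16 Oct 2012).
Among Johansson and Szabo, alphabetically by surname: Johansson before Szabo.
Order: Castillo, Moreau, Johansson, Szabo, Ferreira.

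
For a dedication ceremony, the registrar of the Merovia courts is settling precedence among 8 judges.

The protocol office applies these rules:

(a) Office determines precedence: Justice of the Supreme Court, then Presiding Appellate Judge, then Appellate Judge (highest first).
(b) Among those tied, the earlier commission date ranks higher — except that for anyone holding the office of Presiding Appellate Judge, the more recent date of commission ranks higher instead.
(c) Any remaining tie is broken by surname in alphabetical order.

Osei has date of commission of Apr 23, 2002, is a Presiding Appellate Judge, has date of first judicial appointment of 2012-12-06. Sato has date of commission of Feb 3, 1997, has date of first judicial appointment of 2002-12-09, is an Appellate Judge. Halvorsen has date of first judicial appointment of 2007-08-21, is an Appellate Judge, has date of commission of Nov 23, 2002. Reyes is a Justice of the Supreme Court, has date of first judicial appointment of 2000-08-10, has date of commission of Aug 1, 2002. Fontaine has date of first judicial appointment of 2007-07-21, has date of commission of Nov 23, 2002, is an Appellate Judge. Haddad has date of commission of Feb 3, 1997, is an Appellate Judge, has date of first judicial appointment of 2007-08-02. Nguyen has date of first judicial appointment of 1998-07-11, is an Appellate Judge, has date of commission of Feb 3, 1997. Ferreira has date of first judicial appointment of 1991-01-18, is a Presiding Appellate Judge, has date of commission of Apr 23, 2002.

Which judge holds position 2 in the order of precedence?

By office: Reyes (Justice of the Supreme Court); then Ferreira and Osei (Presiding Appellate Judge); then Haddad, Nguyen, Sato, Fontaine and Halvorsen (Appellate Judge).
Ferreira and Osei both have date of commission Apr 23, 2002, so the next rule applies.
Among Ferreira and Osei, alphabetically by surname: Ferreira before Osei.
Among Haddad, Nguyen, Sato, Fontaine and Halvorsen, by date of commission (earlier first): Haddad, Nguyen and Sato (Feb 3, 1997) before Fontaine and Halvorsen (Nov 23, 2002).
Among Haddad, Nguyen and Sato, alphabetically by surname: Haddad before Nguyen before Sato.
Among Fontaine and Halvorsen, alphabetically by surname: Fontaine before Halvorsen.
Order: Reyes, Ferreira, Osei, Haddad, Nguyen, Sato, Fontaine, Halvorsen.

Ferreira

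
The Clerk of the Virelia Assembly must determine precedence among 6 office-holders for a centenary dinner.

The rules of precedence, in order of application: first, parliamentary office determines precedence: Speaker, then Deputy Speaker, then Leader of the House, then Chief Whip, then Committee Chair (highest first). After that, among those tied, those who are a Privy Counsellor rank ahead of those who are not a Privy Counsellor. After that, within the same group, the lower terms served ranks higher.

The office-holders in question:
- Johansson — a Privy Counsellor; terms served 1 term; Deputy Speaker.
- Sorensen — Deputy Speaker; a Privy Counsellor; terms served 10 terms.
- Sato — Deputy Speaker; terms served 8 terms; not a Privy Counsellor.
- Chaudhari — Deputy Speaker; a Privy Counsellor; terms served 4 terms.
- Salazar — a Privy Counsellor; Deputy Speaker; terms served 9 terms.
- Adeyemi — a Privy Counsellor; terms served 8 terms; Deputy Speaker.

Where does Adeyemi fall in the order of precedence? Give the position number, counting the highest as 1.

By parliamentary office: Johansson, Chaudhari, Adeyemi, Salazar, Sorensen and Sato (Deputy Speaker).
Among Johansson, Chaudhari, Adeyemi, Salazar, Sorensen and Sato, a Privy Counsellor before not a Privy Counsellor: Johansson, Chaudhari, Adeyemi, Salazar and Sorensen (a Privy Counsellor) before Sato (not a Privy Counsellor).
Among Johansson, Chaudhari, Adeyemi, Salazar and Sorensen, by terms served (lower first): Johansson (1 term) before Chaudhari (4 terms) before Adeyemi (8 terms) before Salazar (9 terms) before Sorensen (10 terms).
Order: Johansson, Chaudhari, Adeyemi, Salazar, Sorensen, Sato. So position 3.

3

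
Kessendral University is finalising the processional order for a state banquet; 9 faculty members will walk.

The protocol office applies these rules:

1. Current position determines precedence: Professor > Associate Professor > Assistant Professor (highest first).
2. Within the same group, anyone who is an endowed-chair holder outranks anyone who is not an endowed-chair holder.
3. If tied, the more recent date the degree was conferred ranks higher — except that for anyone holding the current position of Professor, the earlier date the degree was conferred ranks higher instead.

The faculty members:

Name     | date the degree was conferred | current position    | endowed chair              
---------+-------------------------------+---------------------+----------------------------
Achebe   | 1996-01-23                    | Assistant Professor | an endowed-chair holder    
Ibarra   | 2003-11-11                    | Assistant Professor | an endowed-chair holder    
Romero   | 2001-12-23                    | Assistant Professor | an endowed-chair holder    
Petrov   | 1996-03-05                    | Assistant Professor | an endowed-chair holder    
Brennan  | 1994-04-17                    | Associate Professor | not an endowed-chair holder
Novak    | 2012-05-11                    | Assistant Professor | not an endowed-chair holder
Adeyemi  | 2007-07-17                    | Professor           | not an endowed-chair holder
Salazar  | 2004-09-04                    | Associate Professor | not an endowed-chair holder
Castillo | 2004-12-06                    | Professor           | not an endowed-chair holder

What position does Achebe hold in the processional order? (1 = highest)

By current position: Castillo and Adeyemi (Professor); then Salazar and Brennan (Associate Professor); then Ibarra, Romero, Petrov, Achebe and Novak (Assistant Professor).
Castillo and Adeyemi are each not an endowed-chair holder, so the next rule applies.
Among Castillo and Adeyemi, by date the degree was conferred (earlier first) (reversed rule for this group): Castillo (2004-12-06) before Adeyemi (2007-07-17).
Salazar and Brennan are each not an endowed-chair holder, so the next rule applies.
Among Salazar and Brennan, by date the degree was conferred (later first): Salazar (2004-09-04) before Brennan (1994-04-17).
Among Ibarra, Romero, Petrov, Achebe and Novak, an endowed-chair holder before not an endowed-chair holder: Ibarra, Romero, Petrov and Achebe (an endowed-chair holder) before Novak (not an endowed-chair holder).
Among Ibarra, Romero, Petrov and Achebe, by date the degree was conferred (later first): Ibarra (2003-11-11) before Romero (2001-12-23) before Petrov (1996-03-05) before Achebe (1996-01-23).
Order: Castillo, Adeyemi, Salazar, Brennan, Ibarra, Romero, Petrov, Achebe, Novak. So position 8.

8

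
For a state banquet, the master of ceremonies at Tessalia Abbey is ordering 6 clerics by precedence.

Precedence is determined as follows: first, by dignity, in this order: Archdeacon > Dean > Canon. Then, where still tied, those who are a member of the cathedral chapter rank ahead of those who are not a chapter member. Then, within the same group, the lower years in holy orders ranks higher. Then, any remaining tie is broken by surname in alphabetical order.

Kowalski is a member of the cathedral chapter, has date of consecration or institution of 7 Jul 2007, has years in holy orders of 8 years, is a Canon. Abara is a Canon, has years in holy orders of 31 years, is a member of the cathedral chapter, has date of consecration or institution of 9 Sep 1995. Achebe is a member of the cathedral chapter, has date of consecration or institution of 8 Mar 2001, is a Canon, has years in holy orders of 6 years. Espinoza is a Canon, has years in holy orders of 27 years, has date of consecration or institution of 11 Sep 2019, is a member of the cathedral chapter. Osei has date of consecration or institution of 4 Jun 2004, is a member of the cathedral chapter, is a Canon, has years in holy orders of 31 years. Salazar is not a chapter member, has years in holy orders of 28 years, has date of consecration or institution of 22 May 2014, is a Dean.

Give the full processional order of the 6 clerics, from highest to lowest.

Salazar, Achebe, Kowalski, Espinoza, Abara, Osei

By dignity: Salazar (Dean); then Achebe, Kowalski, Espinoza, Abara and Osei (Canon).
Achebe, Kowalski, Espinoza, Abara and Osei are each a member of the cathedral chapter, so the next rule applies.
Among Achebe, Kowalski, Espinoza, Abara and Osei, by years in holy orders (lower first): Achebe (6 years) before Kowalski (8 years) before Espinoza (27 years) before Abara and Osei (31 years).
Among Abara and Osei, alphabetically by surname: Abara before Osei.
Full order: Salazar, Achebe, Kowalski, Espinoza, Abara, Osei.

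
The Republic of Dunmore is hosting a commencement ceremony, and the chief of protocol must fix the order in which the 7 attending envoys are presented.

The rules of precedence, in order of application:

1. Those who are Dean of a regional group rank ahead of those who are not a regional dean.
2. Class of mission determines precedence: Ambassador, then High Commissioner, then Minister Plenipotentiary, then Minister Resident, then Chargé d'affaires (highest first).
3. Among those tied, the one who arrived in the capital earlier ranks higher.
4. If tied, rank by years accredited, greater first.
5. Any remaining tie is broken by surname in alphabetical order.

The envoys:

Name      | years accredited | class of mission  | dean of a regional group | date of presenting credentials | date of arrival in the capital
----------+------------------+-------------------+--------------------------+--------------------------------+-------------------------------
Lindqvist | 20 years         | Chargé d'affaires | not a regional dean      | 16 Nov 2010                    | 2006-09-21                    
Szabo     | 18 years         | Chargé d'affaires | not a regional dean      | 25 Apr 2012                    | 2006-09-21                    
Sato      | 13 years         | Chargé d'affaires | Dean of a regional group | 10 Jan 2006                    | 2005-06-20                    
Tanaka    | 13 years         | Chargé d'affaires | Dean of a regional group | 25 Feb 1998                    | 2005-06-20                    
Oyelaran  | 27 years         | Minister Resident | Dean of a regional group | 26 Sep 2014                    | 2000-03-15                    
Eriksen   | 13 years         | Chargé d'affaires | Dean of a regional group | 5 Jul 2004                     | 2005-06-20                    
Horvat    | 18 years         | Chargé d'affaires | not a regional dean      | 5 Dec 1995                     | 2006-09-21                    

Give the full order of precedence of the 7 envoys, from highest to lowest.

By the first rule: Oyelaran, Eriksen, Sato and Tanaka (each Dean of a regional group); then Lindqvist, Horvat and Szabo (each not a regional dean).
Among Oyelaran, Eriksen, Sato and Tanaka, by class of mission: Oyelaran (Minister Resident) before Eriksen, Sato and Tanaka (Chargé d'affaires).
Eriksen, Sato and Tanaka all have date of arrival in the capital 2005-06-20, so the next rule applies.
Eriksen, Sato and Tanaka all have years accredited 13 years, so the next rule applies.
Among Eriksen, Sato and Tanaka, alphabetically by surname: Eriksen before Sato before Tanaka.
Lindqvist, Horvat and Szabo are each Chargé d'affaires, so the next rule applies.
Lindqvist, Horvat and Szabo all have date of arrival in the capital 2006-09-21, so the next rule applies.
Among Lindqvist, Horvat and Szabo, by years accredited (higher first): Lindqvist (20 years) before Horvat and Szabo (18 years).
Among Horvat and Szabo, alphabetically by surname: Horvat before Szabo.
Full order: Oyelaran, Eriksen, Sato, Tanaka, Lindqvist, Horvat, Szabo.

Oyelaran, Eriksen, Sato, Tanaka, Lindqvist, Horvat, Szabo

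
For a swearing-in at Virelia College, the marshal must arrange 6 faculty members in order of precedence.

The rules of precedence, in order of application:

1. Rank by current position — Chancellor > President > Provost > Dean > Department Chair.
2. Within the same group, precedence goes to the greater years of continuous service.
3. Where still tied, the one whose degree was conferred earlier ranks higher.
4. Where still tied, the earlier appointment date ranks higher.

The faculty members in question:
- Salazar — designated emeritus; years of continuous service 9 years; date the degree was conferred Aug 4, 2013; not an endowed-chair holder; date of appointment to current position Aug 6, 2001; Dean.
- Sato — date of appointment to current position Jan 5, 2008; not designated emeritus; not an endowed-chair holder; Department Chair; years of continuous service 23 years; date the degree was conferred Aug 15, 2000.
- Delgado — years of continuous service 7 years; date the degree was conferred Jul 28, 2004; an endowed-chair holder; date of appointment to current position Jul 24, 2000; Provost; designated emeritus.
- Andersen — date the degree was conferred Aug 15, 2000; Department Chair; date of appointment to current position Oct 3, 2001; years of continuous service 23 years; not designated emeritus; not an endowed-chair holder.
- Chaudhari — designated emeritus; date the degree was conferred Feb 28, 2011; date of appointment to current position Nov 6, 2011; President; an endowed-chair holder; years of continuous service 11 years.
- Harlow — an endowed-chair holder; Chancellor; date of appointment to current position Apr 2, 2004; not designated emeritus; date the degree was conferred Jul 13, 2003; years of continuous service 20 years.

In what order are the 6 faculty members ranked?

Harlow, Chaudhari, Delgado, Salazar, Andersen, Sato

By current position: Harlow (Chancellor); then Chaudhari (President); then Delgado (Provost); then Salazar (Dean); then Andersen and Sato (Department Chair).
Andersen and Sato both have years of continuous service 23 years, so the next rule applies.
Andersen and Sato both have date the degree was conferred Aug 15, 2000, so the next rule applies.
Among Andersen and Sato, by date of appointment to current position (earlier first): Andersen (Oct 3, 2001) before Sato (Jan 5, 2008).
Full order: Harlow, Chaudhari, Delgado, Salazar, Andersen, Sato.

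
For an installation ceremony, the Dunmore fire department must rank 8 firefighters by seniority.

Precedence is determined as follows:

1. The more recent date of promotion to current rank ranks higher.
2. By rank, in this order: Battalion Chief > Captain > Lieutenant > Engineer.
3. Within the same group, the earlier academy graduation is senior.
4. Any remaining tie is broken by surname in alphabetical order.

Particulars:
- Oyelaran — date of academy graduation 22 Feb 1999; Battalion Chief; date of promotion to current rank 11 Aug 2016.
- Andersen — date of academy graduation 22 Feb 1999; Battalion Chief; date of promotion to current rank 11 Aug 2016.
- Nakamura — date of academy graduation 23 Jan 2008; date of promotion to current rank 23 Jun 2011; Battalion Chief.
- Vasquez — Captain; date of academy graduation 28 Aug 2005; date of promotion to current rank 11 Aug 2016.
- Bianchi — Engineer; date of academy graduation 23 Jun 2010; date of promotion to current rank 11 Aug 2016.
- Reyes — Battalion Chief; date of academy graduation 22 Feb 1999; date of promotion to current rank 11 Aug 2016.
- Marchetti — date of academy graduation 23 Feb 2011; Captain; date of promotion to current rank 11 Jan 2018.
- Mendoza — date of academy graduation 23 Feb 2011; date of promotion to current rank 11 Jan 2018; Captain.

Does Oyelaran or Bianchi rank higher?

Oyelaran

By date of promotion to current rank (later first): Marchetti and Mendoza (both 11 Jan 2018); then Andersen, Oyelaran, Reyes, Vasquez and Bianchi (each 11 Aug 2016); then Nakamura (23 Jun 2011).
Marchetti and Mendoza are each Captain, so the next rule applies.
Marchetti and Mendoza both have date of academy graduation 23 Feb 2011, so the next rule applies.
Among Marchetti and Mendoza, alphabetically by surname: Marchetti before Mendoza.
Among Andersen, Oyelaran, Reyes, Vasquez and Bianchi, by rank: Andersen, Oyelaran and Reyes (Battalion Chief) before Vasquez (Captain) before Bianchi (Engineer).
Andersen, Oyelaran and Reyes all have date of academy graduation 22 Feb 1999, so the next rule applies.
Among Andersen, Oyelaran and Reyes, alphabetically by surname: Andersen before Oyelaran before Reyes.
So Oyelaran takes precedence.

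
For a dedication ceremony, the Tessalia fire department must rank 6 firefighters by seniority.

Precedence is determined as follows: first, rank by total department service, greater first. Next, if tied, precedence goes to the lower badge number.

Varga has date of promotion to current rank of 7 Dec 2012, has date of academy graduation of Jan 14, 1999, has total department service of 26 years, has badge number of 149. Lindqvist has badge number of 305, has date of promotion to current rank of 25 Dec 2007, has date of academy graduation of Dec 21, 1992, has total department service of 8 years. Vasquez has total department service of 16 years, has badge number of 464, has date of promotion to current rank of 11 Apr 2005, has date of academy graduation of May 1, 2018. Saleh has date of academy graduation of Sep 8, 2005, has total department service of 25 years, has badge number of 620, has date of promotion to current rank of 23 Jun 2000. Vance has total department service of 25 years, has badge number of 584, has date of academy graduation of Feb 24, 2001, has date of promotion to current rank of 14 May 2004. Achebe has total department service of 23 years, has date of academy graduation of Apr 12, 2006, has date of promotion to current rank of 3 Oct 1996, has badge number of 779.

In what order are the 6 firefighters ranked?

By total department service (higher first): Varga (26 years); then Vance and Saleh (both 25 years); then Achebe (23 years); then Vasquez (16 years); then Lindqvist (8 years).
Among Vance and Saleh, by badge number (lower first): Vance (584) before Saleh (620).
Full order: Varga, Vance, Saleh, Achebe, Vasquez, Lindqvist.

Varga, Vance, Saleh, Achebe, Vasquez, Lindqvist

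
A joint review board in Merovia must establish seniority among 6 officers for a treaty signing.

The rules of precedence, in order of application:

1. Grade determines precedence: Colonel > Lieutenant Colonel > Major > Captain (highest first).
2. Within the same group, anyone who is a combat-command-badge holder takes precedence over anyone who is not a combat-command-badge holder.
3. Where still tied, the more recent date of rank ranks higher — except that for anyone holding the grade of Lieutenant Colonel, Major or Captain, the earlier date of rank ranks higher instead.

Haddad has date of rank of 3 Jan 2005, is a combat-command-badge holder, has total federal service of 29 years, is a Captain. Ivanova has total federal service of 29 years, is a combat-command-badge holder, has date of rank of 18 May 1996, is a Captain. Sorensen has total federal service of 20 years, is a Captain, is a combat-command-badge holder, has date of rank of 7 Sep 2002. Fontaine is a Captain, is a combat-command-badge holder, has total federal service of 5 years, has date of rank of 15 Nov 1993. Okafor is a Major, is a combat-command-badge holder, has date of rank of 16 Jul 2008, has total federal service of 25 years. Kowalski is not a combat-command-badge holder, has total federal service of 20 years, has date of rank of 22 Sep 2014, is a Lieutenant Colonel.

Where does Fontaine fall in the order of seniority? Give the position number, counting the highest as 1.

3

By grade: Kowalski (Lieutenant Colonel); then Okafor (Major); then Fontaine, Ivanova, Sorensen and Haddad (Captain).
Fontaine, Ivanova, Sorensen and Haddad are each a combat-command-badge holder, so the next rule applies.
Among Fontaine, Ivanova, Sorensen and Haddad, by date of rank (earlier first) (reversed rule for this group): Fontaine (15 Nov 1993) before Ivanova (18 May 1996) before Sorensen (7 Sep 2002) before Haddad (3 Jan 2005).
Order: Kowalski, Okafor, Fontaine, Ivanova, Sorensen, Haddad. So position 3.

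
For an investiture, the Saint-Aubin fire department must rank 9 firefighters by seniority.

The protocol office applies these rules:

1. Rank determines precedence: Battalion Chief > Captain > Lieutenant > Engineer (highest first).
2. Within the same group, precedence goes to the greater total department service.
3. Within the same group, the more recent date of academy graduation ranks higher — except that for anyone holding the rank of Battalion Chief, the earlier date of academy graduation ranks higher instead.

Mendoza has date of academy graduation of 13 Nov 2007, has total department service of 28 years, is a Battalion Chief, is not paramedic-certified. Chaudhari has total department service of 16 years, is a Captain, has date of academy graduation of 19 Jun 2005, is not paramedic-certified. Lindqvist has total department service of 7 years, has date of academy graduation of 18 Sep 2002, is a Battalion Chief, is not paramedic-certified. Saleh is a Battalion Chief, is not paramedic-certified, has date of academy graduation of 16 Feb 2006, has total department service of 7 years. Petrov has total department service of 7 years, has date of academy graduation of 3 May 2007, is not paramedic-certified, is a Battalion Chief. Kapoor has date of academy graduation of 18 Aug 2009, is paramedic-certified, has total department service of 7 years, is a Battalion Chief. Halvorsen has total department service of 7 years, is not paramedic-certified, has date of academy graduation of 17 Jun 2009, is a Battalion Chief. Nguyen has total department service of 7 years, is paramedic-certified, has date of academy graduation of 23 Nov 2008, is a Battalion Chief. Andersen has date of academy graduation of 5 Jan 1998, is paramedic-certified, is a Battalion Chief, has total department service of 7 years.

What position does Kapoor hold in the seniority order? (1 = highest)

By rank: Mendoza, Andersen, Lindqvist, Saleh, Petrov, Nguyen, Halvorsen and Kapoor (Battalion Chief); then Chaudhari (Captain).
Among Mendoza, Andersen, Lindqvist, Saleh, Petrov, Nguyen, Halvorsen and Kapoor, by total department service (higher first): Mendoza (28 years) before Andersen, Lindqvist, Saleh, Petrov, Nguyen, Halvorsen and Kapoor (7 years).
Among Andersen, Lindqvist, Saleh, Petrov, Nguyen, Halvorsen and Kapoor, by date of academy graduation (earlier first) (reversed rule for this group): Andersen (5 Jan 1998) before Lindqvist (18 Sep 2002) before Saleh (16 Feb 2006) before Petrov (3 May 2007) before Nguyen (23 Nov 2008) before Halvorsen (17 Jun 2009) before Kapoor (18 Aug 2009).
Order: Mendoza, Andersen, Lindqvist, Saleh, Petrov, Nguyen, Halvorsen, Kapoor, Chaudhari. So position 8.

8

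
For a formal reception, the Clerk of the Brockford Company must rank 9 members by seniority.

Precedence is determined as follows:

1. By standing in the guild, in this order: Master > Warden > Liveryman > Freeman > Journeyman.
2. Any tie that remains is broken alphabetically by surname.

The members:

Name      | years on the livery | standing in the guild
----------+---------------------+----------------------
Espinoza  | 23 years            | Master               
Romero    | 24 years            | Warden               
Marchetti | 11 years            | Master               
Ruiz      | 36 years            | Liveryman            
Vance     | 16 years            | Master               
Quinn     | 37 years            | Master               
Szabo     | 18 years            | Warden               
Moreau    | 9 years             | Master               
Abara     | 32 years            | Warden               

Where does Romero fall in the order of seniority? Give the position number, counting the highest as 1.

By standing in the guild: Espinoza, Marchetti, Moreau, Quinn and Vance (Master); then Abara, Romero and Szabo (Warden); then Ruiz (Liveryman).
Among Espinoza, Marchetti, Moreau, Quinn and Vance, alphabetically by surname: Espinoza before Marchetti before Moreau before Quinn before Vance.
Among Abara, Romero and Szabo, alphabetically by surname: Abara before Romero before Szabo.
Order: Espinoza, Marchetti, Moreau, Quinn, Vance, Abara, Romero, Szabo, Ruiz. So position 7.

7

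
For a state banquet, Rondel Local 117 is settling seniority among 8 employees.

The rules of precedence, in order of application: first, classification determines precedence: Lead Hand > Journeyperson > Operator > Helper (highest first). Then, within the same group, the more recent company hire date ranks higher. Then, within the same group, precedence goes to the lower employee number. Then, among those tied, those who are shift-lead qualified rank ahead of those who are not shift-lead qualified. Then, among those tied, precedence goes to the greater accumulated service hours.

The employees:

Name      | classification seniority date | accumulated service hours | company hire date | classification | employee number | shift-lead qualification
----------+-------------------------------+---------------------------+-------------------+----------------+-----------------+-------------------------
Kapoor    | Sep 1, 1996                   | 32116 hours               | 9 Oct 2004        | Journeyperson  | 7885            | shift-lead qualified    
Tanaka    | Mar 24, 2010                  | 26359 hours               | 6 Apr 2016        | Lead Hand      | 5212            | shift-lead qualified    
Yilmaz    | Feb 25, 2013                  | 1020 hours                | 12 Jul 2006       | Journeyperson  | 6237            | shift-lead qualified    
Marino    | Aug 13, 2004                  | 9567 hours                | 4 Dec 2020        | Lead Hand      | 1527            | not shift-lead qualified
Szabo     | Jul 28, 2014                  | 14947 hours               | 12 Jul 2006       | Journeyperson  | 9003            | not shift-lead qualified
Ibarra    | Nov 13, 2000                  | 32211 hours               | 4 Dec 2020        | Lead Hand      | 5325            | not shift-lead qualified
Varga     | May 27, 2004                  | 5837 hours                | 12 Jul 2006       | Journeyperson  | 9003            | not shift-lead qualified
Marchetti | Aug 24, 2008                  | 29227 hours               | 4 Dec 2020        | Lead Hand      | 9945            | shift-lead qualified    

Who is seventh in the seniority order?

Varga

By classification: Marino, Ibarra, Marchetti and Tanaka (Lead Hand); then Yilmaz, Szabo, Varga and Kapoor (Journeyperson).
Among Marino, Ibarra, Marchetti and Tanaka, by company hire date (later first): Marino, Ibarra and Marchetti (4 Dec 2020) before Tanaka (6 Apr 2016).
Among Marino, Ibarra and Marchetti, by employee number (lower first): Marino (1527) before Ibarra (5325) before Marchetti (9945).
Among Yilmaz, Szabo, Varga and Kapoor, by company hire date (later first): Yilmaz, Szabo and Varga (12 Jul 2006) before Kapoor (9 Oct 2004).
Among Yilmaz, Szabo and Varga, by employee number (lower first): Yilmaz (6237) before Szabo and Varga (9003).
Szabo and Varga are each not shift-lead qualified, so the next rule applies.
Among Szabo and Varga, by accumulated service hours (higher first): Szabo (14947 hours) before Varga (5837 hours).
Order: Marino, Ibarra, Marchetti, Tanaka, Yilmaz, Szabo, Varga, Kapoor.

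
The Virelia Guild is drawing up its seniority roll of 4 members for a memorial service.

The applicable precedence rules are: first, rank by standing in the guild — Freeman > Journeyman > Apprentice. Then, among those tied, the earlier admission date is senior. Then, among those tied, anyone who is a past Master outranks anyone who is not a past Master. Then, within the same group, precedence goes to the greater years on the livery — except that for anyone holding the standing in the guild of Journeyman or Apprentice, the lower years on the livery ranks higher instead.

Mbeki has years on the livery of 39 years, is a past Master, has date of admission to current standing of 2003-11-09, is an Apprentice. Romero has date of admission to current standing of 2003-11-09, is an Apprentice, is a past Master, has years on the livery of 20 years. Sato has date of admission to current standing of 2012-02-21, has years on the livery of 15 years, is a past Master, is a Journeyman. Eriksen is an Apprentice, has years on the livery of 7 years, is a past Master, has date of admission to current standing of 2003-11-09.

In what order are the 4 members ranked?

By standing in the guild: Sato (Journeyman); then Eriksen, Romero and Mbeki (Apprentice).
Eriksen, Romero and Mbeki all have date of admission to current standing 2003-11-09, so the next rule applies.
Eriksen, Romero and Mbeki are each a past Master, so the next rule applies.
Among Eriksen, Romero and Mbeki, by years on the livery (lower first) (reversed rule for this group): Eriksen (7 years) before Romero (20 years) before Mbeki (39 years).
Full order: Sato, Eriksen, Romero, Mbeki.

Sato, Eriksen, Romero, Mbeki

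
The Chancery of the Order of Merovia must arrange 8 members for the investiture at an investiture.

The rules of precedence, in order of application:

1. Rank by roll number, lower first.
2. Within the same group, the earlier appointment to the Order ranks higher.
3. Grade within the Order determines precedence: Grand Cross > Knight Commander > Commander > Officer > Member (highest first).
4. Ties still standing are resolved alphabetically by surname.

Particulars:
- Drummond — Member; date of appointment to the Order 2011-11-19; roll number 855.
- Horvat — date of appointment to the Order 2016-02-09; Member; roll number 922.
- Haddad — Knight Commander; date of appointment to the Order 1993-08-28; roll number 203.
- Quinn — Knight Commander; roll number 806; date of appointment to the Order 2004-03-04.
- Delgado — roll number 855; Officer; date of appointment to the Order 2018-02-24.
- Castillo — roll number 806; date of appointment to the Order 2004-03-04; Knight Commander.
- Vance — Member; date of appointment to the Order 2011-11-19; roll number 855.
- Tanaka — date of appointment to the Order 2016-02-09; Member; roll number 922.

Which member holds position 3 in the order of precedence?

Quinn

By roll number (lower first): Haddad (203); then Castillo and Quinn (both 806); then Drummond, Vance and Delgado (each 855); then Horvat and Tanaka (both 922).
Castillo and Quinn both have date of appointment to the Order 2004-03-04, so the next rule applies.
Castillo and Quinn are each Knight Commander, so the next rule applies.
Among Castillo and Quinn, alphabetically by surname: Castillo before Quinn.
Among Drummond, Vance and Delgado, by date of appointment to the Order (earlier first): Drummond and Vance (2011-11-19) before Delgado (2018-02-24).
Drummond and Vance are each Member, so the next rule applies.
Among Drummond and Vance, alphabetically by surname: Drummond before Vance.
Horvat and Tanaka both have date of appointment to the Order 2016-02-09, so the next rule applies.
Horvat and Tanaka are each Member, so the next rule applies.
Among Horvat and Tanaka, alphabetically by surname: Horvat before Tanaka.
Order: Haddad, Castillo, Quinn, Drummond, Vance, Delgado, Horvat, Tanaka.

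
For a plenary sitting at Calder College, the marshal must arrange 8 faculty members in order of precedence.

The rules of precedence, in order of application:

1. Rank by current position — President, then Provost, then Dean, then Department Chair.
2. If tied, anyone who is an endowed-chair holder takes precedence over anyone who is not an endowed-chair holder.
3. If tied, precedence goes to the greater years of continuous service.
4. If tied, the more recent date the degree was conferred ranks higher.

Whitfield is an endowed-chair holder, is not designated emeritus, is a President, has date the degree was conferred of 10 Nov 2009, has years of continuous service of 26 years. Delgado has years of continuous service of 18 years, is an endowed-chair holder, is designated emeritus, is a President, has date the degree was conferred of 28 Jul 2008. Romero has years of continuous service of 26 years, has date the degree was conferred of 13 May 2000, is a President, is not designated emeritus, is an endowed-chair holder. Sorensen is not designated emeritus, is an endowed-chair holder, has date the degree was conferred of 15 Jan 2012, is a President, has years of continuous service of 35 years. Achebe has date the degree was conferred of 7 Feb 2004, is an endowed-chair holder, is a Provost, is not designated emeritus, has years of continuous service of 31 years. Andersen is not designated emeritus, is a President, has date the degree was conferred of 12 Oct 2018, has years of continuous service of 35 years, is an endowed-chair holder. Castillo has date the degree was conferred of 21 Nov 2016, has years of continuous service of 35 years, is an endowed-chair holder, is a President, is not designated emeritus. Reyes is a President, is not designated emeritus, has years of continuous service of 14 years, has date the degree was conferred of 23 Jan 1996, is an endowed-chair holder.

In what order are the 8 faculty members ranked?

By current position: Andersen, Castillo, Sorensen, Whitfield, Romero, Delgado and Reyes (President); then Achebe (Provost).
Andersen, Castillo, Sorensen, Whitfield, Romero, Delgado and Reyes are each an endowed-chair holder, so the next rule applies.
Among Andersen, Castillo, Sorensen, Whitfield, Romero, Delgado and Reyes, by years of continuous service (higher first): Andersen, Castillo and Sorensen (35 years) before Whitfield and Romero (26 years) before Delgado (18 years) before Reyes (14 years).
Among Andersen, Castillo and Sorensen, by date the degree was conferred (later first): Andersen (12 Oct 2018) before Castillo (21 Nov 2016) before Sorensen (15 Jan 2012).
Among Whitfield and Romero, by date the degree was conferred (later first): Whitfield (10 Nov 2009) before Romero (13 May 2000).
Full order: Andersen, Castillo, Sorensen, Whitfield, Romero, Delgado, Reyes, Achebe.

Andersen, Castillo, Sorensen, Whitfield, Romero, Delgado, Reyes, Achebe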